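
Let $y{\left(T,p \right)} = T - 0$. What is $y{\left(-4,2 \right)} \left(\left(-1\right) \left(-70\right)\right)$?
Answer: $-280$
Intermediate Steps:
$y{\left(T,p \right)} = T$ ($y{\left(T,p \right)} = T + 0 = T$)
$y{\left(-4,2 \right)} \left(\left(-1\right) \left(-70\right)\right) = - 4 \left(\left(-1\right) \left(-70\right)\right) = \left(-4\right) 70 = -280$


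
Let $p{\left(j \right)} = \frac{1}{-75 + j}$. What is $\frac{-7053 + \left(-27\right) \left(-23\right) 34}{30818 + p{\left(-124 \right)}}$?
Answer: $\frac{2798139}{6132781} \approx 0.45626$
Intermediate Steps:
$\frac{-7053 + \left(-27\right) \left(-23\right) 34}{30818 + p{\left(-124 \right)}} = \frac{-7053 + \left(-27\right) \left(-23\right) 34}{30818 + \frac{1}{-75 - 124}} = \frac{-7053 + 621 \cdot 34}{30818 + \frac{1}{-199}} = \frac{-7053 + 21114}{30818 - \frac{1}{199}} = \frac{14061}{\frac{6132781}{199}} = 14061 \cdot \frac{199}{6132781} = \frac{2798139}{6132781}$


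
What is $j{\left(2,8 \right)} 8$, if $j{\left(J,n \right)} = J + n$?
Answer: $80$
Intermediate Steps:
$j{\left(2,8 \right)} 8 = \left(2 + 8\right) 8 = 10 \cdot 8 = 80$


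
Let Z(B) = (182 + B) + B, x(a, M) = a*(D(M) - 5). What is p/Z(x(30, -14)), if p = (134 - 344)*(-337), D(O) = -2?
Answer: -5055/17 ≈ -297.35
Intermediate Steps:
x(a, M) = -7*a (x(a, M) = a*(-2 - 5) = a*(-7) = -7*a)
p = 70770 (p = -210*(-337) = 70770)
Z(B) = 182 + 2*B
p/Z(x(30, -14)) = 70770/(182 + 2*(-7*30)) = 70770/(182 + 2*(-210)) = 70770/(182 - 420) = 70770/(-238) = 70770*(-1/238) = -5055/17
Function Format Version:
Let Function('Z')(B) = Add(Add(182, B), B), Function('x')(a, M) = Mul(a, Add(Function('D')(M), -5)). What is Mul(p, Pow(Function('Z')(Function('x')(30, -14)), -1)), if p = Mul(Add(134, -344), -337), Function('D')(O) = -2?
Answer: Rational(-5055, 17) ≈ -297.35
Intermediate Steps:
Function('x')(a, M) = Mul(-7, a) (Function('x')(a, M) = Mul(a, Add(-2, -5)) = Mul(a, -7) = Mul(-7, a))
p = 70770 (p = Mul(-210, -337) = 70770)
Function('Z')(B) = Add(182, Mul(2, B))
Mul(p, Pow(Function('Z')(Function('x')(30, -14)), -1)) = Mul(70770, Pow(Add(182, Mul(2, Mul(-7, 30))), -1)) = Mul(70770, Pow(Add(182, Mul(2, -210)), -1)) = Mul(70770, Pow(Add(182, -420), -1)) = Mul(70770, Pow(-238, -1)) = Mul(70770, Rational(-1, 238)) = Rational(-5055, 17)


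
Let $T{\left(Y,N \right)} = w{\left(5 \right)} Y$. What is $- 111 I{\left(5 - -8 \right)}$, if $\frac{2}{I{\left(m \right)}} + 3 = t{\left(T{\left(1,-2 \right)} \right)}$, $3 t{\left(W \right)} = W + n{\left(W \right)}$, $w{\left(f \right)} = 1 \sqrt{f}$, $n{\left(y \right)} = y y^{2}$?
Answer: $- \frac{666}{11} - \frac{444 \sqrt{5}}{11} \approx -150.8$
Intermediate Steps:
$n{\left(y \right)} = y^{3}$
$w{\left(f \right)} = \sqrt{f}$
$T{\left(Y,N \right)} = Y \sqrt{5}$ ($T{\left(Y,N \right)} = \sqrt{5} Y = Y \sqrt{5}$)
$t{\left(W \right)} = \frac{W}{3} + \frac{W^{3}}{3}$ ($t{\left(W \right)} = \frac{W + W^{3}}{3} = \frac{W}{3} + \frac{W^{3}}{3}$)
$I{\left(m \right)} = \frac{2}{-3 + 2 \sqrt{5}}$ ($I{\left(m \right)} = \frac{2}{-3 + \frac{1 \sqrt{5} \left(1 + \left(1 \sqrt{5}\right)^{2}\right)}{3}} = \frac{2}{-3 + \frac{\sqrt{5} \left(1 + \left(\sqrt{5}\right)^{2}\right)}{3}} = \frac{2}{-3 + \frac{\sqrt{5} \left(1 + 5\right)}{3}} = \frac{2}{-3 + \frac{1}{3} \sqrt{5} \cdot 6} = \frac{2}{-3 + 2 \sqrt{5}}$)
$- 111 I{\left(5 - -8 \right)} = - 111 \left(\frac{6}{11} + \frac{4 \sqrt{5}}{11}\right) = - \frac{666}{11} - \frac{444 \sqrt{5}}{11}$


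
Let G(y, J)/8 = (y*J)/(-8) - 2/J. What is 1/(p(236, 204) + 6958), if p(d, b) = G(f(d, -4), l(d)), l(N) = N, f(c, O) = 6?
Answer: 59/326974 ≈ 0.00018044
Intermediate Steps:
G(y, J) = -16/J - J*y (G(y, J) = 8*((y*J)/(-8) - 2/J) = 8*((J*y)*(-⅛) - 2/J) = 8*(-J*y/8 - 2/J) = 8*(-2/J - J*y/8) = -16/J - J*y)
p(d, b) = -16/d - 6*d (p(d, b) = -16/d - 1*d*6 = -16/d - 6*d)
1/(p(236, 204) + 6958) = 1/((-16/236 - 6*236) + 6958) = 1/((-16*1/236 - 1416) + 6958) = 1/((-4/59 - 1416) + 6958) = 1/(-83548/59 + 6958) = 1/(326974/59) = 59/326974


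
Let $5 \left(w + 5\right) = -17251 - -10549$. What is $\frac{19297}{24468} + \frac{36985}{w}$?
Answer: $- \frac{4394933981}{164596236} \approx -26.701$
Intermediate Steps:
$w = - \frac{6727}{5}$ ($w = -5 + \frac{-17251 - -10549}{5} = -5 + \frac{-17251 + 10549}{5} = -5 + \frac{1}{5} \left(-6702\right) = -5 - \frac{6702}{5} = - \frac{6727}{5} \approx -1345.4$)
$\frac{19297}{24468} + \frac{36985}{w} = \frac{19297}{24468} + \frac{36985}{- \frac{6727}{5}} = 19297 \cdot \frac{1}{24468} + 36985 \left(- \frac{5}{6727}\right) = \frac{19297}{24468} - \frac{184925}{6727} = - \frac{4394933981}{164596236}$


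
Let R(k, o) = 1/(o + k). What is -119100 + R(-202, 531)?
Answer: -39183899/329 ≈ -1.1910e+5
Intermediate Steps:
R(k, o) = 1/(k + o)
-119100 + R(-202, 531) = -119100 + 1/(-202 + 531) = -119100 + 1/329 = -39183899/329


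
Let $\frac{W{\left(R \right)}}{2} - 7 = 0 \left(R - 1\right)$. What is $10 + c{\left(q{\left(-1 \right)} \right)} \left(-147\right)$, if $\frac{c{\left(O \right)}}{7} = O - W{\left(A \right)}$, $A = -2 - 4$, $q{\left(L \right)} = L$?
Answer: $15445$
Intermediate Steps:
$A = -6$
$W{\left(R \right)} = 14$ ($W{\left(R \right)} = 14 + 2 \cdot 0 \left(R - 1\right) = 14 + 2 \cdot 0 \left(-1 + R\right) = 14 + 2 \cdot 0 = 14 + 0 = 14$)
$c{\left(O \right)} = -98 + 7 O$ ($c{\left(O \right)} = 7 \left(O - 14\right) = 7 \left(-14 + O\right) = -98 + 7 O$)
$10 + c{\left(q{\left(-1 \right)} \right)} \left(-147\right) = 10 + \left(-98 + 7 \left(-1\right)\right) \left(-147\right) = 10 + \left(-98 - 7\right) \left(-147\right) = 10 - -15435 = 10 + 15435 = 15445$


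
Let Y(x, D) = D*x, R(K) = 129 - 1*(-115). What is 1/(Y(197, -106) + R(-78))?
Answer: -1/20638 ≈ -4.8454e-5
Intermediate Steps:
R(K) = 244 (R(K) = 129 + 115 = 244)
1/(Y(197, -106) + R(-78)) = 1/(-106*197 + 244) = 1/(-20882 + 244) = 1/(-20638) = -1/20638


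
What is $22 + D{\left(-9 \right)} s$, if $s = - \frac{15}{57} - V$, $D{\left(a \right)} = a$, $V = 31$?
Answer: $\frac{5764}{19} \approx 303.37$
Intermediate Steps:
$s = - \frac{594}{19}$ ($s = - \frac{15}{57} - 31 = \left(-15\right) \frac{1}{57} - 31 = - \frac{5}{19} - 31 = - \frac{594}{19} \approx -31.263$)
$22 + D{\left(-9 \right)} s = 22 - - \frac{5346}{19} = 22 + \frac{5346}{19} = \frac{5764}{19}$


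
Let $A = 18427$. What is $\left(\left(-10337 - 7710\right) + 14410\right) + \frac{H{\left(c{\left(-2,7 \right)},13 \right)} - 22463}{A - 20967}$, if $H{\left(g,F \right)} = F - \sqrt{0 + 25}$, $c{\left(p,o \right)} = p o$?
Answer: $- \frac{1843105}{508} \approx -3628.2$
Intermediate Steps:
$c{\left(p,o \right)} = o p$
$H{\left(g,F \right)} = -5 + F$ ($H{\left(g,F \right)} = F - \sqrt{25} = F - 5 = -5 + F$)
$\left(\left(-10337 - 7710\right) + 14410\right) + \frac{H{\left(c{\left(-2,7 \right)},13 \right)} - 22463}{A - 20967} = \left(\left(-10337 - 7710\right) + 14410\right) + \frac{\left(-5 + 13\right) - 22463}{18427 - 20967} = \left(-18047 + 14410\right) + \frac{8 - 22463}{-2540} = -3637 - - \frac{4491}{508} = -3637 + \frac{4491}{508} = - \frac{1843105}{508}$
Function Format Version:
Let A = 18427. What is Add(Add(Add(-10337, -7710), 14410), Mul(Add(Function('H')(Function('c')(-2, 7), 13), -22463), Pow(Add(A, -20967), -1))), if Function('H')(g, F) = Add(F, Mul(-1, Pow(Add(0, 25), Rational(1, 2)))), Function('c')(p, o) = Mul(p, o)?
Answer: Rational(-1843105, 508) ≈ -3628.2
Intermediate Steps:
Function('c')(p, o) = Mul(o, p)
Function('H')(g, F) = Add(-5, F) (Function('H')(g, F) = Add(F, Mul(-1, Pow(25, Rational(1, 2)))) = Add(F, Mul(-1, 5)) = Add(F, -5) = Add(-5, F))
Add(Add(Add(-10337, -7710), 14410), Mul(Add(Function('H')(Function('c')(-2, 7), 13), -22463), Pow(Add(A, -20967), -1))) = Add(Add(Add(-10337, -7710), 14410), Mul(Add(Add(-5, 13), -22463), Pow(Add(18427, -20967), -1))) = Add(Add(-18047, 14410), Mul(Add(8, -22463), Pow(-2540, -1))) = Add(-3637, Mul(-22455, Rational(-1, 2540))) = Add(-3637, Rational(4491, 508)) = Rational(-1843105, 508)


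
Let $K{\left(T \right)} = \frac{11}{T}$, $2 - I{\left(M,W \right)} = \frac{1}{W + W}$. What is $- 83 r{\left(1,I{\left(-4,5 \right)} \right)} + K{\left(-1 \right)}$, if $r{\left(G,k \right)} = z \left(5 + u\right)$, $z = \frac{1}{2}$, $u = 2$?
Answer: $- \frac{603}{2} \approx -301.5$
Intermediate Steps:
$z = \frac{1}{2} \approx 0.5$
$I{\left(M,W \right)} = 2 - \frac{1}{2 W}$ ($I{\left(M,W \right)} = 2 - \frac{1}{W + W} = 2 - \frac{1}{2 W}$)
$r{\left(G,k \right)} = \frac{7}{2}$ ($r{\left(G,k \right)} = \frac{5 + 2}{2} = \frac{1}{2} \cdot 7 = \frac{7}{2}$)
$- 83 r{\left(1,I{\left(-4,5 \right)} \right)} + K{\left(-1 \right)} = \left(-83\right) \frac{7}{2} + \frac{11}{-1} = - \frac{581}{2} + 11 \left(-1\right) = - \frac{581}{2} - 11 = - \frac{603}{2}$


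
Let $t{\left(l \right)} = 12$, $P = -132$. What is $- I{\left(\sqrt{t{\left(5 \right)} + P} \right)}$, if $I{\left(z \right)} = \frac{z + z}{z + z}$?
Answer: $-1$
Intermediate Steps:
$I{\left(z \right)} = 1$ ($I{\left(z \right)} = \frac{2 z}{2 z} = 2 z \frac{1}{2 z} = 1$)
$- I{\left(\sqrt{t{\left(5 \right)} + P} \right)} = \left(-1\right) 1 = -1$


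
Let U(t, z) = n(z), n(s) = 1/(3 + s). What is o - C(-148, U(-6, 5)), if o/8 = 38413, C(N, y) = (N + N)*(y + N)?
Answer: 263533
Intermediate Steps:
U(t, z) = 1/(3 + z)
C(N, y) = 2*N*(N + y) (C(N, y) = (2*N)*(N + y) = 2*N*(N + y))
o = 307304 (o = 8*38413 = 307304)
o - C(-148, U(-6, 5)) = 307304 - 2*(-148)*(-148 + 1/(3 + 5)) = 307304 - 2*(-148)*(-148 + 1/8) = 307304 - 2*(-148)*(-148 + ⅛) = 307304 - 2*(-148)*(-1183)/8 = 307304 - 1*43771 = 307304 - 43771 = 263533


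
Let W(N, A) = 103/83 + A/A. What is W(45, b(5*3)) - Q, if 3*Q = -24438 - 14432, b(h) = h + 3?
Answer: 3226768/249 ≈ 12959.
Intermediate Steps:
b(h) = 3 + h
Q = -38870/3 (Q = (-24438 - 14432)/3 = (1/3)*(-38870) = -38870/3 ≈ -12957.)
W(N, A) = 186/83 (W(N, A) = 103*(1/83) + 1 = 103/83 + 1 = 186/83)
W(45, b(5*3)) - Q = 186/83 - 1*(-38870/3) = 186/83 + 38870/3 = 3226768/249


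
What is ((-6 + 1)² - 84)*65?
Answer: -3835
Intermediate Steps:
((-6 + 1)² - 84)*65 = ((-5)² - 84)*65 = (25 - 84)*65 = -59*65 = -3835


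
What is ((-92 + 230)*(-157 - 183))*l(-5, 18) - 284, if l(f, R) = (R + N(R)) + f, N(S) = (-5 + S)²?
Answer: -8539724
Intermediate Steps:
l(f, R) = R + f + (-5 + R)² (l(f, R) = (R + (-5 + R)²) + f = R + f + (-5 + R)²)
((-92 + 230)*(-157 - 183))*l(-5, 18) - 284 = ((-92 + 230)*(-157 - 183))*(18 - 5 + (-5 + 18)²) - 284 = (138*(-340))*(18 - 5 + 13²) - 284 = -46920*(18 - 5 + 169) - 284 = -46920*182 - 284 = -8539440 - 284 = -8539724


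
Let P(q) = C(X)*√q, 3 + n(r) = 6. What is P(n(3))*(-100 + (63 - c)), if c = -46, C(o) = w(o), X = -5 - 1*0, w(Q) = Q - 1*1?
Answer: -54*√3 ≈ -93.531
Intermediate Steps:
w(Q) = -1 + Q (w(Q) = Q - 1 = -1 + Q)
n(r) = 3 (n(r) = -3 + 6 = 3)
X = -5 (X = -5 + 0 = -5)
C(o) = -1 + o
P(q) = -6*√q (P(q) = (-1 - 5)*√q = -6*√q)
P(n(3))*(-100 + (63 - c)) = (-6*√3)*(-100 + (63 - 1*(-46))) = (-6*√3)*(-100 + (63 + 46)) = (-6*√3)*(-100 + 109) = -6*√3*9 = -54*√3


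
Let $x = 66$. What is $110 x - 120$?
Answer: $7140$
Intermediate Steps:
$110 x - 120 = 110 \cdot 66 - 120 = 7260 - 120 = 7140$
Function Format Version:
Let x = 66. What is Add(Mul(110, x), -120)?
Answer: 7140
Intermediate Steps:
Add(Mul(110, x), -120) = Add(Mul(110, 66), -120) = Add(7260, -120) = 7140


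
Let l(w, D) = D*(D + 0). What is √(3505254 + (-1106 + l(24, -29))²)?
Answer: √3575479 ≈ 1890.9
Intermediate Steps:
l(w, D) = D² (l(w, D) = D*D = D²)
√(3505254 + (-1106 + l(24, -29))²) = √(3505254 + (-1106 + (-29)²)²) = √(3505254 + (-1106 + 841)²) = √(3505254 + (-265)²) = √(3505254 + 70225) = √3575479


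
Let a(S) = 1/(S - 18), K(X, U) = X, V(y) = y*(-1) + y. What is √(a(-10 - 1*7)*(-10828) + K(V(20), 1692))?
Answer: 2*√94745/35 ≈ 17.589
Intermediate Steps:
V(y) = 0 (V(y) = -y + y = 0)
a(S) = 1/(-18 + S)
√(a(-10 - 1*7)*(-10828) + K(V(20), 1692)) = √(-10828/(-18 + (-10 - 1*7)) + 0) = √(-10828/(-18 + (-10 - 7)) + 0) = √(-10828/(-18 - 17) + 0) = √(-10828/(-35) + 0) = √(-1/35*(-10828) + 0) = √(10828/35 + 0) = √(10828/35) = 2*√94745/35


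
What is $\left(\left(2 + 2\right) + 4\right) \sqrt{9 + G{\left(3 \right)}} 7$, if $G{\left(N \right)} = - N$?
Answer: $56 \sqrt{6} \approx 137.17$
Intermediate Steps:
$\left(\left(2 + 2\right) + 4\right) \sqrt{9 + G{\left(3 \right)}} 7 = \left(\left(2 + 2\right) + 4\right) \sqrt{9 - 3} \cdot 7 = \left(4 + 4\right) \sqrt{9 - 3} \cdot 7 = 8 \sqrt{6} \cdot 7 = 56 \sqrt{6}$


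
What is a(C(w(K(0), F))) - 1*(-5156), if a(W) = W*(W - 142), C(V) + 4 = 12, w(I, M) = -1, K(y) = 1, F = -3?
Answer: 4084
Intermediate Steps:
C(V) = 8 (C(V) = -4 + 12 = 8)
a(W) = W*(-142 + W)
a(C(w(K(0), F))) - 1*(-5156) = 8*(-142 + 8) - 1*(-5156) = 8*(-134) + 5156 = -1072 + 5156 = 4084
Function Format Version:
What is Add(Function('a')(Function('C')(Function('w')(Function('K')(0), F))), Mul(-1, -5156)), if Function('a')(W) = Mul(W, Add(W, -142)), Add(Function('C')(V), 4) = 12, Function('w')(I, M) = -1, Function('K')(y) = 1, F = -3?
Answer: 4084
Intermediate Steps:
Function('C')(V) = 8 (Function('C')(V) = Add(-4, 12) = 8)
Function('a')(W) = Mul(W, Add(-142, W))
Add(Function('a')(Function('C')(Function('w')(Function('K')(0), F))), Mul(-1, -5156)) = Add(Mul(8, Add(-142, 8)), Mul(-1, -5156)) = Add(Mul(8, -134), 5156) = Add(-1072, 5156) = 4084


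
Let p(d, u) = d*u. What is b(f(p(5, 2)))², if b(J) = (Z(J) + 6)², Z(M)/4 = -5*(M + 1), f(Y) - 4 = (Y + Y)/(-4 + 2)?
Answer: 126247696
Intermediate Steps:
f(Y) = 4 - Y (f(Y) = 4 + (Y + Y)/(-4 + 2) = 4 + (2*Y)/(-2) = 4 + (2*Y)*(-½) = 4 - Y)
Z(M) = -20 - 20*M (Z(M) = 4*(-5*(M + 1)) = 4*(-5*(1 + M)) = 4*(-5 - 5*M) = -20 - 20*M)
b(J) = (-14 - 20*J)² (b(J) = ((-20 - 20*J) + 6)² = (-14 - 20*J)²)
b(f(p(5, 2)))² = (4*(7 + 10*(4 - 5*2))²)² = (4*(7 + 10*(4 - 1*10))²)² = (4*(7 + 10*(4 - 10))²)² = (4*(7 + 10*(-6))²)² = (4*(7 - 60)²)² = (4*(-53)²)² = (4*2809)² = 11236² = 126247696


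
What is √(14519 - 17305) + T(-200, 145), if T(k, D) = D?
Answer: 145 + I*√2786 ≈ 145.0 + 52.783*I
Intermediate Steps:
√(14519 - 17305) + T(-200, 145) = √(14519 - 17305) + 145 = √(-2786) + 145 = I*√2786 + 145 = 145 + I*√2786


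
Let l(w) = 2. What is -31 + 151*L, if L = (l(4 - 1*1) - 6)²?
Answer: 2385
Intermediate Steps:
L = 16 (L = (2 - 6)² = (-4)² = 16)
-31 + 151*L = -31 + 151*16 = -31 + 2416 = 2385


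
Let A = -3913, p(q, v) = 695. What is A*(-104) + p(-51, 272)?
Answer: 407647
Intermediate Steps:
A*(-104) + p(-51, 272) = -3913*(-104) + 695 = 406952 + 695 = 407647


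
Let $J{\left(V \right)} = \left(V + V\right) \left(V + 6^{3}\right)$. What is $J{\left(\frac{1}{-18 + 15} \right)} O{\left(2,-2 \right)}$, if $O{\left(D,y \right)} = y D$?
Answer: $\frac{5176}{9} \approx 575.11$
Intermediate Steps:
$O{\left(D,y \right)} = D y$
$J{\left(V \right)} = 2 V \left(216 + V\right)$ ($J{\left(V \right)} = 2 V \left(V + 216\right) = 2 V \left(216 + V\right)$)
$J{\left(\frac{1}{-18 + 15} \right)} O{\left(2,-2 \right)} = \frac{2 \left(216 + \frac{1}{-18 + 15}\right)}{-18 + 15} \cdot 2 \left(-2\right) = \frac{2 \left(216 + \frac{1}{-3}\right)}{-3} \left(-4\right) = 2 \left(- \frac{1}{3}\right) \left(216 - \frac{1}{3}\right) \left(-4\right) = 2 \left(- \frac{1}{3}\right) \frac{647}{3} \left(-4\right) = \left(- \frac{1294}{9}\right) \left(-4\right) = \frac{5176}{9}$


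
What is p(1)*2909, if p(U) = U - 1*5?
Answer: -11636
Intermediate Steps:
p(U) = -5 + U (p(U) = U - 5 = -5 + U)
p(1)*2909 = (-5 + 1)*2909 = -4*2909 = -11636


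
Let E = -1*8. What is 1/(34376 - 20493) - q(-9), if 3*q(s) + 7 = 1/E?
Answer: 263785/111064 ≈ 2.3751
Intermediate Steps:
E = -8
q(s) = -19/8 (q(s) = -7/3 + (⅓)/(-8) = -7/3 + (⅓)*(-⅛) = -7/3 - 1/24 = -19/8)
1/(34376 - 20493) - q(-9) = 1/(34376 - 20493) - 1*(-19/8) = 1/13883 + 19/8 = 263785/111064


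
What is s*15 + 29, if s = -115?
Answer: -1696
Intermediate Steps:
s*15 + 29 = -115*15 + 29 = -1725 + 29 = -1696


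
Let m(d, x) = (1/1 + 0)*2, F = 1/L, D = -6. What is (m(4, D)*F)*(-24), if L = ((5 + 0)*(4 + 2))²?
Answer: -4/75 ≈ -0.053333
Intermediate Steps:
L = 900 (L = (5*6)² = 30² = 900)
F = 1/900 ≈ 0.0011111
m(d, x) = 2 (m(d, x) = (1 + 0)*2 = 1*2 = 2)
(m(4, D)*F)*(-24) = (2*(1/900))*(-24) = (1/450)*(-24) = -4/75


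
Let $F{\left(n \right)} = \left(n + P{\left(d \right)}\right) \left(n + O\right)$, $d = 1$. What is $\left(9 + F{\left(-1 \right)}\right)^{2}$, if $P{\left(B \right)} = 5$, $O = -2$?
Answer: $9$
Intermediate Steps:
$F{\left(n \right)} = \left(-2 + n\right) \left(5 + n\right)$ ($F{\left(n \right)} = \left(n + 5\right) \left(n - 2\right) = \left(5 + n\right) \left(-2 + n\right) = \left(-2 + n\right) \left(5 + n\right)$)
$\left(9 + F{\left(-1 \right)}\right)^{2} = \left(9 + \left(-10 + \left(-1\right)^{2} + 3 \left(-1\right)\right)\right)^{2} = \left(9 - 12\right)^{2} = \left(-3\right)^{2} = 9$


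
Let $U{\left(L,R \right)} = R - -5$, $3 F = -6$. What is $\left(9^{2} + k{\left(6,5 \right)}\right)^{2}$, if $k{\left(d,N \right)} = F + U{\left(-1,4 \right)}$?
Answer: $7744$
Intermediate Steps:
$F = -2$ ($F = \frac{1}{3} \left(-6\right) = -2$)
$U{\left(L,R \right)} = 5 + R$ ($U{\left(L,R \right)} = R + 5 = 5 + R$)
$k{\left(d,N \right)} = 7$ ($k{\left(d,N \right)} = -2 + \left(5 + 4\right) = -2 + 9 = 7$)
$\left(9^{2} + k{\left(6,5 \right)}\right)^{2} = \left(9^{2} + 7\right)^{2} = \left(81 + 7\right)^{2} = 88^{2} = 7744$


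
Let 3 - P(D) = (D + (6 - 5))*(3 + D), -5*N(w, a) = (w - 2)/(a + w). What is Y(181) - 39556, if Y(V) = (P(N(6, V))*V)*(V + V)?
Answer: -33601683332/874225 ≈ -38436.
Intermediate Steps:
N(w, a) = -(-2 + w)/(5*(a + w)) (N(w, a) = -(w - 2)/(5*(a + w)) = -(-2 + w)/(5*(a + w)))
P(D) = 3 - (1 + D)*(3 + D) (P(D) = 3 - (D + (6 - 5))*(3 + D) = 3 - (D + 1)*(3 + D) = 3 - (1 + D)*(3 + D))
Y(V) = 8*V²*(4 - 4/(5*(6 + V)))/(5*(6 + V)) (Y(V) = ((-(2 - 1*6)/(5*(V + 6))*(4 + (2 - 1*6)/(5*(V + 6))))*V)*(V + V) = ((-(2 - 6)/(5*(6 + V))*(4 + (2 - 6)/(5*(6 + V))))*V)*(2*V) = ((-(⅕)*(-4)/(6 + V)*(4 + (⅕)*(-4)/(6 + V)))*V)*(2*V) = ((-(-4/(5*(6 + V)))*(4 - 4/(5*(6 + V))))*V)*(2*V) = ((4*(4 - 4/(5*(6 + V)))/(5*(6 + V)))*V)*(2*V) = (4*V*(4 - 4/(5*(6 + V)))/(5*(6 + V)))*(2*V) = 8*V²*(4 - 4/(5*(6 + V)))/(5*(6 + V)))
Y(181) - 39556 = (32/25)*181²*(29 + 5*181)/(6 + 181)² - 39556 = (32/25)*32761*(29 + 905)/187² - 39556 = (32/25)*32761*(1/34969)*934 - 39556 = 979160768/874225 - 39556 = -33601683332/874225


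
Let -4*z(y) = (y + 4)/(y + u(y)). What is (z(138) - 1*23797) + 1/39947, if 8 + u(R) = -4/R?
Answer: -17050493743841/716489392 ≈ -23797.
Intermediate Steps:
u(R) = -8 - 4/R
z(y) = -(4 + y)/(4*(-8 + y - 4/y)) (z(y) = -(y + 4)/(4*(y + (-8 - 4/y))) = -(4 + y)/(4*(-8 + y - 4/y)))
(z(138) - 1*23797) + 1/39947 = ((¼)*138*(4 + 138)/(4 + 138*(8 - 1*138)) - 1*23797) + 1/39947 = ((¼)*138*142/(4 + 138*(8 - 138)) - 23797) + 1/39947 = ((¼)*138*142/(4 + 138*(-130)) - 23797) + 1/39947 = ((¼)*138*142/(4 - 17940) - 23797) + 1/39947 = ((¼)*138*142/(-17936) - 23797) + 1/39947 = ((¼)*138*(-1/17936)*142 - 23797) + 1/39947 = (-4899/17936 - 23797) + 1/39947 = -426827891/17936 + 1/39947 = -17050493743841/716489392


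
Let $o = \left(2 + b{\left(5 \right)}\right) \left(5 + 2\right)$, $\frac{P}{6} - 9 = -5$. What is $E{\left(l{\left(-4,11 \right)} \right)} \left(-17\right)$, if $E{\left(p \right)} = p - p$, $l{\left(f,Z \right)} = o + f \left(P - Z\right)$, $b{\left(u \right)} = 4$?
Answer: $0$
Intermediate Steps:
$P = 24$ ($P = 54 + 6 \left(-5\right) = 54 - 30 = 24$)
$o = 42$ ($o = \left(2 + 4\right) \left(5 + 2\right) = 6 \cdot 7 = 42$)
$l{\left(f,Z \right)} = 42 + f \left(24 - Z\right)$
$E{\left(p \right)} = 0$
$E{\left(l{\left(-4,11 \right)} \right)} \left(-17\right) = 0 \left(-17\right) = 0$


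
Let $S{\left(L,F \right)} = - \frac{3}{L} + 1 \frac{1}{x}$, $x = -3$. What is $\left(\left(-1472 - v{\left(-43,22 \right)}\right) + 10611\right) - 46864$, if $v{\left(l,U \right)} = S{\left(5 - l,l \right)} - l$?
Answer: $- \frac{1812845}{48} \approx -37768.0$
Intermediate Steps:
$S{\left(L,F \right)} = - \frac{1}{3} - \frac{3}{L}$ ($S{\left(L,F \right)} = - \frac{3}{L} + 1 \frac{1}{-3} = - \frac{3}{L} + 1 \left(- \frac{1}{3}\right) = - \frac{3}{L} - \frac{1}{3} = - \frac{1}{3} - \frac{3}{L}$)
$v{\left(l,U \right)} = - l + \frac{-14 + l}{3 \left(5 - l\right)}$ ($v{\left(l,U \right)} = \frac{-9 - \left(5 - l\right)}{3 \left(5 - l\right)} - l = \frac{-9 + \left(-5 + l\right)}{3 \left(5 - l\right)} - l = \frac{-14 + l}{3 \left(5 - l\right)} - l = - l + \frac{-14 + l}{3 \left(5 - l\right)}$)
$\left(\left(-1472 - v{\left(-43,22 \right)}\right) + 10611\right) - 46864 = \left(\left(-1472 - \frac{14 - 3 \left(-43\right)^{2} + 14 \left(-43\right)}{3 \left(-5 - 43\right)}\right) + 10611\right) - 46864 = \left(\left(-1472 - \frac{14 - 5547 - 602}{3 \left(-48\right)}\right) + 10611\right) - 46864 = \left(\left(-1472 - \frac{1}{3} \left(- \frac{1}{48}\right) \left(14 - 5547 - 602\right)\right) + 10611\right) - 46864 = \left(\left(-1472 - \frac{1}{3} \left(- \frac{1}{48}\right) \left(-6135\right)\right) + 10611\right) - 46864 = \left(\left(-1472 - \frac{2045}{48}\right) + 10611\right) - 46864 = \left(- \frac{72701}{48} + 10611\right) - 46864 = \frac{436627}{48} - 46864 = - \frac{1812845}{48}$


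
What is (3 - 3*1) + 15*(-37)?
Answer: -555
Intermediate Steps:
(3 - 3*1) + 15*(-37) = (3 - 3) - 555 = 0 - 555 = -555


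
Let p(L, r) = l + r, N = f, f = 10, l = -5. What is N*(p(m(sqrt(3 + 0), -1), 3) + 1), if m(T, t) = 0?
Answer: -10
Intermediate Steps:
N = 10
p(L, r) = -5 + r
N*(p(m(sqrt(3 + 0), -1), 3) + 1) = 10*((-5 + 3) + 1) = 10*(-2 + 1) = 10*(-1) = -10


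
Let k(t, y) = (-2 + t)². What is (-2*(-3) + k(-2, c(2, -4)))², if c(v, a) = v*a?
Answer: 484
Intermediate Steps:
c(v, a) = a*v
(-2*(-3) + k(-2, c(2, -4)))² = (-2*(-3) + (-2 - 2)²)² = (6 + (-4)²)² = (6 + 16)² = 22² = 484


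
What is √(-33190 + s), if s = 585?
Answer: I*√32605 ≈ 180.57*I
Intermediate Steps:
√(-33190 + s) = √(-33190 + 585) = √(-32605) = I*√32605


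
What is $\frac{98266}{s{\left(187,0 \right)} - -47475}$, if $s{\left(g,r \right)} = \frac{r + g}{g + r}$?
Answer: $\frac{49133}{23738} \approx 2.0698$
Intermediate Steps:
$s{\left(g,r \right)} = 1$ ($s{\left(g,r \right)} = \frac{g + r}{g + r} = 1$)
$\frac{98266}{s{\left(187,0 \right)} - -47475} = \frac{98266}{1 - -47475} = \frac{98266}{1 + 47475} = \frac{98266}{47476} = 98266 \cdot \frac{1}{47476} = \frac{49133}{23738}$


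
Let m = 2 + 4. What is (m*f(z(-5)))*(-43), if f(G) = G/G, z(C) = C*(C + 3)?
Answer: -258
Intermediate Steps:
z(C) = C*(3 + C)
m = 6
f(G) = 1
(m*f(z(-5)))*(-43) = (6*1)*(-43) = 6*(-43) = -258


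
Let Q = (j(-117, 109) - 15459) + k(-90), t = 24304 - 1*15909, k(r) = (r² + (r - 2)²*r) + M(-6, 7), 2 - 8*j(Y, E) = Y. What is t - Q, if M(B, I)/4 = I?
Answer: 6219769/8 ≈ 7.7747e+5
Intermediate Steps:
M(B, I) = 4*I
j(Y, E) = ¼ - Y/8
k(r) = 28 + r² + r*(-2 + r)² (k(r) = (r² + (r - 2)²*r) + 4*7 = (r² + (-2 + r)²*r) + 28 = (r² + r*(-2 + r)²) + 28 = 28 + r² + r*(-2 + r)²)
t = 8395 (t = 24304 - 15909 = 8395)
Q = -6152609/8 (Q = ((¼ - ⅛*(-117)) - 15459) + (28 + (-90)² - 90*(-2 - 90)²) = ((¼ + 117/8) - 15459) + (28 + 8100 - 90*(-92)²) = (119/8 - 15459) + (28 + 8100 - 90*8464) = -123553/8 + (28 + 8100 - 761760) = -123553/8 - 753632 = -6152609/8 ≈ -7.6908e+5)
t - Q = 8395 - 1*(-6152609/8) = 8395 + 6152609/8 = 6219769/8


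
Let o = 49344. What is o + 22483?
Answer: 71827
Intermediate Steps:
o + 22483 = 49344 + 22483 = 71827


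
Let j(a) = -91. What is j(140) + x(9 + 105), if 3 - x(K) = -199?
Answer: 111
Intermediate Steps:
x(K) = 202 (x(K) = 3 - 1*(-199) = 3 + 199 = 202)
j(140) + x(9 + 105) = -91 + 202 = 111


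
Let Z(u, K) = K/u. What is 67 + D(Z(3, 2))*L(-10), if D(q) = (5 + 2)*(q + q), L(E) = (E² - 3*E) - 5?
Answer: 3701/3 ≈ 1233.7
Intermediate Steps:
L(E) = -5 + E² - 3*E
D(q) = 14*q (D(q) = 7*(2*q) = 14*q)
67 + D(Z(3, 2))*L(-10) = 67 + (14*(2/3))*(-5 + (-10)² - 3*(-10)) = 67 + (14*(2*(⅓)))*(-5 + 100 + 30) = 67 + (14*(⅔))*125 = 67 + (28/3)*125 = 67 + 3500/3 = 3701/3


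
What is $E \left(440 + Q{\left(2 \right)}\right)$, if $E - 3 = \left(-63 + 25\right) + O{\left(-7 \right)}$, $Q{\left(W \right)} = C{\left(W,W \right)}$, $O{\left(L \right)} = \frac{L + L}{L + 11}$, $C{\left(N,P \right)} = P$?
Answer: $-17017$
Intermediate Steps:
$O{\left(L \right)} = \frac{2 L}{11 + L}$
$Q{\left(W \right)} = W$
$E = - \frac{77}{2}$ ($E = 3 + \left(\left(-63 + 25\right) + 2 \left(-7\right) \frac{1}{11 - 7}\right) = 3 - \left(38 + \frac{14}{4}\right) = 3 - \left(38 + 14 \cdot \frac{1}{4}\right) = 3 - \frac{83}{2} = - \frac{77}{2} \approx -38.5$)
$E \left(440 + Q{\left(2 \right)}\right) = - \frac{77 \left(440 + 2\right)}{2} = \left(- \frac{77}{2}\right) 442 = -17017$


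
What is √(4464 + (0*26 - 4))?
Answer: 2*√1115 ≈ 66.783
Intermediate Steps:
√(4464 + (0*26 - 4)) = √(4464 + (0 - 4)) = √(4464 - 4) = √4460 = 2*√1115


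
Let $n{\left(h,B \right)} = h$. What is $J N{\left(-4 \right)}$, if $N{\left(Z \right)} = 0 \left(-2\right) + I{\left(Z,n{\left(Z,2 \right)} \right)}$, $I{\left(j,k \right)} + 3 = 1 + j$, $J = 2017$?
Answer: $-12102$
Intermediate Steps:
$I{\left(j,k \right)} = -2 + j$ ($I{\left(j,k \right)} = -3 + \left(1 + j\right) = -2 + j$)
$N{\left(Z \right)} = -2 + Z$ ($N{\left(Z \right)} = 0 \left(-2\right) + \left(-2 + Z\right) = 0 + \left(-2 + Z\right) = -2 + Z$)
$J N{\left(-4 \right)} = 2017 \left(-2 - 4\right) = 2017 \left(-6\right) = -12102$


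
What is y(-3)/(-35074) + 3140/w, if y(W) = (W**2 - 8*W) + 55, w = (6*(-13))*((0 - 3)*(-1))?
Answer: -2118326/157833 ≈ -13.421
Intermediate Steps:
w = -234 (w = -(-234)*(-1) = -78*3 = -234)
y(W) = 55 + W**2 - 8*W
y(-3)/(-35074) + 3140/w = (55 + (-3)**2 - 8*(-3))/(-35074) + 3140/(-234) = (55 + 9 + 24)*(-1/35074) + 3140*(-1/234) = 88*(-1/35074) - 1570/117 = -44/17537 - 1570/117 = -2118326/157833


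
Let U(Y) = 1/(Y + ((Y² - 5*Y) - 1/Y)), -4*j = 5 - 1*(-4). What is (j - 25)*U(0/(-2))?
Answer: 0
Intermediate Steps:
j = -9/4 (j = -(5 - 1*(-4))/4 = -(5 + 4)/4 = -¼*9 = -9/4 ≈ -2.2500)
U(Y) = 1/(Y² - 1/Y - 4*Y) (U(Y) = 1/(Y + (Y² - 1/Y - 5*Y)) = 1/(Y² - 1/Y - 4*Y))
(j - 25)*U(0/(-2)) = (-9/4 - 25)*((0/(-2))/(-1 + (0/(-2))³ - 4*(0/(-2))²)) = -109*0*(-½)/(4*(-1 + (0*(-½))³ - 4*(0*(-½))²)) = -0/(-1 + 0³ - 4*0²) = -0/(-1 + 0 - 4*0) = -0/(-1 + 0 + 0) = -0/(-1) = -0*(-1) = -109/4*0 = 0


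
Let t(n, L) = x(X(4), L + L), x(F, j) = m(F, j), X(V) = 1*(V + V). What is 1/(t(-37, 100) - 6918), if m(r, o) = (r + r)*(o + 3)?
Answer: -1/3670 ≈ -0.00027248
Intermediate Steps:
X(V) = 2*V (X(V) = 1*(2*V) = 2*V)
m(r, o) = 2*r*(3 + o) (m(r, o) = (2*r)*(3 + o) = 2*r*(3 + o))
x(F, j) = 2*F*(3 + j)
t(n, L) = 48 + 32*L (t(n, L) = 2*(2*4)*(3 + (L + L)) = 2*8*(3 + 2*L) = 48 + 32*L)
1/(t(-37, 100) - 6918) = 1/((48 + 32*100) - 6918) = 1/((48 + 3200) - 6918) = 1/(3248 - 6918) = 1/(-3670) = -1/3670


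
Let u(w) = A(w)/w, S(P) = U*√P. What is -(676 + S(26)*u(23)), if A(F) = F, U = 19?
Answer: -676 - 19*√26 ≈ -772.88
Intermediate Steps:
S(P) = 19*√P
u(w) = 1 (u(w) = w/w = 1)
-(676 + S(26)*u(23)) = -(676 + (19*√26)*1) = -(676 + 19*√26) = -676 - 19*√26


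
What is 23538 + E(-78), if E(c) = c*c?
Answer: 29622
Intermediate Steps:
E(c) = c²
23538 + E(-78) = 23538 + (-78)² = 23538 + 6084 = 29622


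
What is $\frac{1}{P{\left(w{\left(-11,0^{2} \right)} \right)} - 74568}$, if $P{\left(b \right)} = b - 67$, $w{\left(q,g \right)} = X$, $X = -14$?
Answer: $- \frac{1}{74649} \approx -1.3396 \cdot 10^{-5}$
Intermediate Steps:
$w{\left(q,g \right)} = -14$
$P{\left(b \right)} = -67 + b$
$\frac{1}{P{\left(w{\left(-11,0^{2} \right)} \right)} - 74568} = \frac{1}{\left(-67 - 14\right) - 74568} = \frac{1}{-81 - 74568} = \frac{1}{-74649} = - \frac{1}{74649}$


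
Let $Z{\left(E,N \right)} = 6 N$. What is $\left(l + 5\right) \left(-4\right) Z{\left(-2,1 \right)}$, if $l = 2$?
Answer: $-168$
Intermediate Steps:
$\left(l + 5\right) \left(-4\right) Z{\left(-2,1 \right)} = \left(2 + 5\right) \left(-4\right) 6 \cdot 1 = 7 \left(-4\right) 6 = \left(-28\right) 6 = -168$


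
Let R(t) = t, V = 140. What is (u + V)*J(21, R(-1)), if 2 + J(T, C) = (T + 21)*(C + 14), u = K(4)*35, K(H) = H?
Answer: 152320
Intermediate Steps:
u = 140 (u = 4*35 = 140)
J(T, C) = -2 + (14 + C)*(21 + T) (J(T, C) = -2 + (T + 21)*(C + 14) = -2 + (21 + T)*(14 + C) = -2 + (14 + C)*(21 + T))
(u + V)*J(21, R(-1)) = (140 + 140)*(292 + 14*21 + 21*(-1) - 1*21) = 280*(292 + 294 - 21 - 21) = 280*544 = 152320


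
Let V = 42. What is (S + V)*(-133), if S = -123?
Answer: 10773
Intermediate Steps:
(S + V)*(-133) = (-123 + 42)*(-133) = -81*(-133) = 10773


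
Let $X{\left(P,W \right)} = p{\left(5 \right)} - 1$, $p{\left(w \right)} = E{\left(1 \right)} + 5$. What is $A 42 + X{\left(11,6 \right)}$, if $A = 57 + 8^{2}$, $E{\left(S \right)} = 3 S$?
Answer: $5089$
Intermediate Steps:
$A = 121$ ($A = 57 + 64 = 121$)
$p{\left(w \right)} = 8$ ($p{\left(w \right)} = 3 \cdot 1 + 5 = 3 + 5 = 8$)
$X{\left(P,W \right)} = 7$ ($X{\left(P,W \right)} = 8 - 1 = 7$)
$A 42 + X{\left(11,6 \right)} = 121 \cdot 42 + 7 = 5082 + 7 = 5089$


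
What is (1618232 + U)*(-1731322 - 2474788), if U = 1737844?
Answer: -14116024824360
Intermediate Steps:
(1618232 + U)*(-1731322 - 2474788) = (1618232 + 1737844)*(-1731322 - 2474788) = 3356076*(-4206110) = -14116024824360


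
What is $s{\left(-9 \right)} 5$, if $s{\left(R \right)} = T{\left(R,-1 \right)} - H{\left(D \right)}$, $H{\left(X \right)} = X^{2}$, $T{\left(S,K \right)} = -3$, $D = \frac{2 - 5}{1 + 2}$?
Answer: $-20$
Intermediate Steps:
$D = -1$ ($D = - \frac{3}{3} = \left(-3\right) \frac{1}{3} = -1$)
$s{\left(R \right)} = -4$ ($s{\left(R \right)} = -3 - \left(-1\right)^{2} = -3 - 1 = -4$)
$s{\left(-9 \right)} 5 = \left(-4\right) 5 = -20$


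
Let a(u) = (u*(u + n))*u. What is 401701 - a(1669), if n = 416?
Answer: -5807492984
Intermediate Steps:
a(u) = u²*(416 + u) (a(u) = (u*(u + 416))*u = (u*(416 + u))*u = u²*(416 + u))
401701 - a(1669) = 401701 - 1669²*(416 + 1669) = 401701 - 2785561*2085 = 401701 - 1*5807894685 = 401701 - 5807894685 = -5807492984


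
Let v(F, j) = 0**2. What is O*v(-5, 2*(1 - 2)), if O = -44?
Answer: 0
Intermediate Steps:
v(F, j) = 0
O*v(-5, 2*(1 - 2)) = -44*0 = 0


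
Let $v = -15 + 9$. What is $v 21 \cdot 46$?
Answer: $-5796$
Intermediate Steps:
$v = -6$
$v 21 \cdot 46 = \left(-6\right) 21 \cdot 46 = \left(-126\right) 46 = -5796$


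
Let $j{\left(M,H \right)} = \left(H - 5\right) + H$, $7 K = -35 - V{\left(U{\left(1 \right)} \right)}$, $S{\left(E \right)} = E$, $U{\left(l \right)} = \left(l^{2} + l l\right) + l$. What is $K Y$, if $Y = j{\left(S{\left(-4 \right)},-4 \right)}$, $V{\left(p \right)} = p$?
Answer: $\frac{494}{7} \approx 70.571$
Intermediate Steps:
$U{\left(l \right)} = l + 2 l^{2}$ ($U{\left(l \right)} = \left(l^{2} + l^{2}\right) + l = 2 l^{2} + l = l + 2 l^{2}$)
$K = - \frac{38}{7}$ ($K = \frac{-35 - 1 \left(1 + 2 \cdot 1\right)}{7} = \frac{-35 - 1 \left(1 + 2\right)}{7} = \frac{-35 - 1 \cdot 3}{7} = \frac{-35 - 3}{7} = \frac{1}{7} \left(-38\right) = - \frac{38}{7} \approx -5.4286$)
$j{\left(M,H \right)} = -5 + 2 H$ ($j{\left(M,H \right)} = \left(-5 + H\right) + H = -5 + 2 H$)
$Y = -13$ ($Y = -5 + 2 \left(-4\right) = -5 - 8 = -13$)
$K Y = \left(- \frac{38}{7}\right) \left(-13\right) = \frac{494}{7}$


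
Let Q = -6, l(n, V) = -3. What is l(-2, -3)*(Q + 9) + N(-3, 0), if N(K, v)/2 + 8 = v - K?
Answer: -19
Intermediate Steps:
N(K, v) = -16 - 2*K + 2*v (N(K, v) = -16 + 2*(v - K) = -16 + (-2*K + 2*v) = -16 - 2*K + 2*v)
l(-2, -3)*(Q + 9) + N(-3, 0) = -3*(-6 + 9) + (-16 - 2*(-3) + 2*0) = -3*3 + (-16 + 6 + 0) = -9 - 10 = -19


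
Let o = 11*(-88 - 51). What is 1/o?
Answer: -1/1529 ≈ -0.00065402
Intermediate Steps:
o = -1529 (o = 11*(-139) = -1529)
1/o = 1/(-1529) = -1/1529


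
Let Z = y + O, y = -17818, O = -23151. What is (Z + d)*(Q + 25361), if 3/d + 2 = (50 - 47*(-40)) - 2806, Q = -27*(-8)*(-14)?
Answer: -803479424545/878 ≈ -9.1512e+8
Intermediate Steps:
Z = -40969 (Z = -17818 - 23151 = -40969)
Q = -3024 (Q = 216*(-14) = -3024)
d = -3/878 (d = 3/(-2 + ((50 - 47*(-40)) - 2806)) = 3/(-2 + ((50 + 1880) - 2806)) = 3/(-2 + (1930 - 2806)) = 3/(-2 - 876) = 3/(-878) = 3*(-1/878) = -3/878 ≈ -0.0034169)
(Z + d)*(Q + 25361) = (-40969 - 3/878)*(-3024 + 25361) = -35970785/878*22337 = -803479424545/878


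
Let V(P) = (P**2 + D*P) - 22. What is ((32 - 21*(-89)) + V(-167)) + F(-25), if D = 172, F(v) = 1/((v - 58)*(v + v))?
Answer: 4332601/4150 ≈ 1044.0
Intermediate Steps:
F(v) = 1/(2*v*(-58 + v)) (F(v) = 1/((-58 + v)*(2*v)) = 1/(2*v*(-58 + v)))
V(P) = -22 + P**2 + 172*P (V(P) = (P**2 + 172*P) - 22 = -22 + P**2 + 172*P)
((32 - 21*(-89)) + V(-167)) + F(-25) = ((32 - 21*(-89)) + (-22 + (-167)**2 + 172*(-167))) + (1/2)/(-25*(-58 - 25)) = ((32 + 1869) + (-22 + 27889 - 28724)) + (1/2)*(-1/25)/(-83) = (1901 - 857) + (1/2)*(-1/25)*(-1/83) = 1044 + 1/4150 = 4332601/4150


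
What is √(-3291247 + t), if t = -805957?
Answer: 2*I*√1024301 ≈ 2024.2*I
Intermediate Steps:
√(-3291247 + t) = √(-3291247 - 805957) = √(-4097204) = 2*I*√1024301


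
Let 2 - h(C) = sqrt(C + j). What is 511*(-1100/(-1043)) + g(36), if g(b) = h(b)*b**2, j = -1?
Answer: 466508/149 - 1296*sqrt(35) ≈ -4536.3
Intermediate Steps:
h(C) = 2 - sqrt(-1 + C) (h(C) = 2 - sqrt(C - 1) = 2 - sqrt(-1 + C))
g(b) = b**2*(2 - sqrt(-1 + b)) (g(b) = (2 - sqrt(-1 + b))*b**2 = b**2*(2 - sqrt(-1 + b)))
511*(-1100/(-1043)) + g(36) = 511*(-1100/(-1043)) + 36**2*(2 - sqrt(-1 + 36)) = 511*(-1100*(-1/1043)) + 1296*(2 - sqrt(35)) = 511*(1100/1043) + (2592 - 1296*sqrt(35)) = 80300/149 + (2592 - 1296*sqrt(35)) = 466508/149 - 1296*sqrt(35)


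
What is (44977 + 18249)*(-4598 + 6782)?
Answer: 138085584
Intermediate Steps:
(44977 + 18249)*(-4598 + 6782) = 63226*2184 = 138085584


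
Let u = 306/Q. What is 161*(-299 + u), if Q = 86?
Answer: -2045344/43 ≈ -47566.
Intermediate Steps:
u = 153/43 (u = 306/86 = 306*(1/86) = 153/43 ≈ 3.5581)
161*(-299 + u) = 161*(-299 + 153/43) = 161*(-12704/43) = -2045344/43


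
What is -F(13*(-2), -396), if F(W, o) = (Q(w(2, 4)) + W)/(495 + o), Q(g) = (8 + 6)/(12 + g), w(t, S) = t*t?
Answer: 67/264 ≈ 0.25379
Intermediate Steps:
w(t, S) = t²
Q(g) = 14/(12 + g)
F(W, o) = (7/8 + W)/(495 + o) (F(W, o) = (14/(12 + 2²) + W)/(495 + o) = (14/(12 + 4) + W)/(495 + o) = (14/16 + W)/(495 + o) = (14*(1/16) + W)/(495 + o) = (7/8 + W)/(495 + o))
-F(13*(-2), -396) = -(7/8 + 13*(-2))/(495 - 396) = -(7/8 - 26)/99 = -(-201)/(99*8) = -1*(-67/264) = 67/264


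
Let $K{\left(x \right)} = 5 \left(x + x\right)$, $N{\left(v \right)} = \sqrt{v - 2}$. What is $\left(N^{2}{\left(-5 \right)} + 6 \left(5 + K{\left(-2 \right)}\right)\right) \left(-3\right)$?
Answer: $291$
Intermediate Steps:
$N{\left(v \right)} = \sqrt{-2 + v}$
$K{\left(x \right)} = 10 x$ ($K{\left(x \right)} = 5 \cdot 2 x = 10 x$)
$\left(N^{2}{\left(-5 \right)} + 6 \left(5 + K{\left(-2 \right)}\right)\right) \left(-3\right) = \left(\left(\sqrt{-2 - 5}\right)^{2} + 6 \left(5 + 10 \left(-2\right)\right)\right) \left(-3\right) = \left(\left(\sqrt{-7}\right)^{2} + 6 \left(5 - 20\right)\right) \left(-3\right) = \left(\left(i \sqrt{7}\right)^{2} + 6 \left(-15\right)\right) \left(-3\right) = \left(-7 - 90\right) \left(-3\right) = \left(-97\right) \left(-3\right) = 291$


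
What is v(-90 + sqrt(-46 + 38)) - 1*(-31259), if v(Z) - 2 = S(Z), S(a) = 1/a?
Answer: 126732049/4054 - I*sqrt(2)/4054 ≈ 31261.0 - 0.00034884*I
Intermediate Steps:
v(Z) = 2 + 1/Z
v(-90 + sqrt(-46 + 38)) - 1*(-31259) = (2 + 1/(-90 + sqrt(-46 + 38))) - 1*(-31259) = (2 + 1/(-90 + sqrt(-8))) + 31259 = (2 + 1/(-90 + 2*I*sqrt(2))) + 31259 = 31261 + 1/(-90 + 2*I*sqrt(2))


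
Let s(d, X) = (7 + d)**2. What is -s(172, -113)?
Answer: -32041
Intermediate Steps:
-s(172, -113) = -(7 + 172)**2 = -1*179**2 = -1*32041 = -32041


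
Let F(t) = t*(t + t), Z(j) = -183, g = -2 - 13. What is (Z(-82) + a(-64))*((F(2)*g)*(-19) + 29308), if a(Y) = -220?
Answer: -12729964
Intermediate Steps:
g = -15
F(t) = 2*t² (F(t) = t*(2*t) = 2*t²)
(Z(-82) + a(-64))*((F(2)*g)*(-19) + 29308) = (-183 - 220)*(((2*2²)*(-15))*(-19) + 29308) = -403*(((2*4)*(-15))*(-19) + 29308) = -403*((8*(-15))*(-19) + 29308) = -403*(-120*(-19) + 29308) = -403*(2280 + 29308) = -403*31588 = -12729964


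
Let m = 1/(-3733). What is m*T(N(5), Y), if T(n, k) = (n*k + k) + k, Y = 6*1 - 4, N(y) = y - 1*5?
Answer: -4/3733 ≈ -0.0010715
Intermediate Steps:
N(y) = -5 + y (N(y) = y - 5 = -5 + y)
Y = 2 (Y = 6 - 4 = 2)
T(n, k) = 2*k + k*n (T(n, k) = (k*n + k) + k = (k + k*n) + k = 2*k + k*n)
m = -1/3733 ≈ -0.00026788
m*T(N(5), Y) = -2*(2 + (-5 + 5))/3733 = -2*(2 + 0)/3733 = -2*2/3733 = -1/3733*4 = -4/3733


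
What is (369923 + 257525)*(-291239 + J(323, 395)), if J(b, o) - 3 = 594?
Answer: -182362741616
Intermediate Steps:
J(b, o) = 597 (J(b, o) = 3 + 594 = 597)
(369923 + 257525)*(-291239 + J(323, 395)) = (369923 + 257525)*(-291239 + 597) = 627448*(-290642) = -182362741616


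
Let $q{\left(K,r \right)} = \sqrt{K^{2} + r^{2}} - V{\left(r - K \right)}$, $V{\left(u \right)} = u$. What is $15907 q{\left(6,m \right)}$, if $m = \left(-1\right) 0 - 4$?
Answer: $159070 + 31814 \sqrt{13} \approx 2.7378 \cdot 10^{5}$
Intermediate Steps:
$m = -4$ ($m = 0 - 4 = -4$)
$q{\left(K,r \right)} = K + \sqrt{K^{2} + r^{2}} - r$ ($q{\left(K,r \right)} = \sqrt{K^{2} + r^{2}} - \left(r - K\right) = \sqrt{K^{2} + r^{2}} + \left(K - r\right) = K + \sqrt{K^{2} + r^{2}} - r$)
$15907 q{\left(6,m \right)} = 15907 \left(6 + \sqrt{6^{2} + \left(-4\right)^{2}} - -4\right) = 15907 \left(6 + \sqrt{36 + 16} + 4\right) = 15907 \left(6 + \sqrt{52} + 4\right) = 15907 \left(6 + 2 \sqrt{13} + 4\right) = 15907 \left(10 + 2 \sqrt{13}\right) = 159070 + 31814 \sqrt{13}$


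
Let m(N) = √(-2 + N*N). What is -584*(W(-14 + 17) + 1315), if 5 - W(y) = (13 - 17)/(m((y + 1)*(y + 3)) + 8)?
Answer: -196565056/255 - 1168*√574/255 ≈ -7.7095e+5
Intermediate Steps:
m(N) = √(-2 + N²)
W(y) = 5 + 4/(8 + √(-2 + (1 + y)²*(3 + y)²)) (W(y) = 5 - (13 - 17)/(√(-2 + ((y + 1)*(y + 3))²) + 8) = 5 - (-4)/(√(-2 + ((1 + y)*(3 + y))²) + 8) = 5 - (-4)/(√(-2 + (1 + y)²*(3 + y)²) + 8) = 5 - (-4)/(8 + √(-2 + (1 + y)²*(3 + y)²)) = 5 + 4/(8 + √(-2 + (1 + y)²*(3 + y)²)))
-584*(W(-14 + 17) + 1315) = -584*((44 + 5*√(-2 + (3 + (-14 + 17)² + 4*(-14 + 17))²))/(8 + √(-2 + (3 + (-14 + 17)² + 4*(-14 + 17))²)) + 1315) = -584*((44 + 5*√(-2 + (3 + 3² + 4*3)²))/(8 + √(-2 + (3 + 3² + 4*3)²)) + 1315) = -584*((44 + 5*√(-2 + (3 + 9 + 12)²))/(8 + √(-2 + (3 + 9 + 12)²)) + 1315) = -584*((44 + 5*√(-2 + 24²))/(8 + √(-2 + 24²)) + 1315) = -584*((44 + 5*√(-2 + 576))/(8 + √(-2 + 576)) + 1315) = -584*((44 + 5*√574)/(8 + √574) + 1315) = -584*(1315 + (44 + 5*√574)/(8 + √574)) = -767960 - 584*(44 + 5*√574)/(8 + √574)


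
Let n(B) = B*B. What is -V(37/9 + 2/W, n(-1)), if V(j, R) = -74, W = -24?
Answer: 74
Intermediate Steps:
n(B) = B**2
-V(37/9 + 2/W, n(-1)) = -1*(-74) = 74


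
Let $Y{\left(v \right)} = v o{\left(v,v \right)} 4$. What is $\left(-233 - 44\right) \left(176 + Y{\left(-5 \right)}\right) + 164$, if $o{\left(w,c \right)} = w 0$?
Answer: $-48588$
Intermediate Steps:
$o{\left(w,c \right)} = 0$
$Y{\left(v \right)} = 0$ ($Y{\left(v \right)} = v 0 \cdot 4 = 0 \cdot 4 = 0$)
$\left(-233 - 44\right) \left(176 + Y{\left(-5 \right)}\right) + 164 = \left(-233 - 44\right) \left(176 + 0\right) + 164 = \left(-277\right) 176 + 164 = -48752 + 164 = -48588$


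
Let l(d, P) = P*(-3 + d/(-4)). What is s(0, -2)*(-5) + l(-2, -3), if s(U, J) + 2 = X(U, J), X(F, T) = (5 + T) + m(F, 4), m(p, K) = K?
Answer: -35/2 ≈ -17.500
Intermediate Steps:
l(d, P) = P*(-3 - d/4) (l(d, P) = P*(-3 + d*(-1/4)) = P*(-3 - d/4))
X(F, T) = 9 + T (X(F, T) = (5 + T) + 4 = 9 + T)
s(U, J) = 7 + J (s(U, J) = -2 + (9 + J) = 7 + J)
s(0, -2)*(-5) + l(-2, -3) = (7 - 2)*(-5) - 1/4*(-3)*(12 - 2) = 5*(-5) - 1/4*(-3)*10 = -25 + 15/2 = -35/2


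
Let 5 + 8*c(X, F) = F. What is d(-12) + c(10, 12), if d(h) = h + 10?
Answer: -9/8 ≈ -1.1250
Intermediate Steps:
d(h) = 10 + h
c(X, F) = -5/8 + F/8
d(-12) + c(10, 12) = (10 - 12) + (-5/8 + (1/8)*12) = -2 + (-5/8 + 3/2) = -2 + 7/8 = -9/8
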